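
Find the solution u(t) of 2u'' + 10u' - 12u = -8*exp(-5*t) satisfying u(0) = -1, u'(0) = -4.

u = -32*exp(t)/21 - exp(-6*t)/7 + 2*exp(-5*t)/3

Divide through by 2: u'' + 5u' - 6u = -4*exp(-5*t).
Characteristic equation r² + 5r - 6 = 0 factors as (r + 6)(r - 1) = 0, so r = -6, 1.
Hence u_h = C1*exp(-6*t) + C2*exp(t).
Try u_p = A*exp(-5*t). Substituting into the equation and dividing by exp(-5*t) gives A = 2/3, so u_p = 2*exp(-5*t)/3.
General solution: u = 2*exp(-5*t)/3 + C1*exp(-6*t) + C2*exp(t).
Apply the initial conditions: u(0) = 2/3 + C1 + C2 = -1 and u'(0) = -10/3 + C2 - 6*C1 = -4. Solving gives C1 = -1/7, C2 = -32/21.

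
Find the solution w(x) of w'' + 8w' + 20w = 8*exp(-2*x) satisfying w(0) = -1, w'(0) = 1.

Characteristic equation r² + 8r + 20 = 0 has discriminant (8)² - 4·(20) = -16 < 0, so r = -4 ± 2i.
Hence w_h = C1*cos(2*x)*exp(-4*x) + C2*exp(-4*x)*sin(2*x).
Try w_p = A*exp(-2*x). Substituting into the equation and dividing by exp(-2*x) gives A = 1, so w_p = exp(-2*x).
General solution: w = C1*cos(2*x)*exp(-4*x) + C2*exp(-4*x)*sin(2*x) + exp(-2*x).
Apply the initial conditions: w(0) = 1 + C1 = -1 and w'(0) = -2 - 4*C1 + 2*C2 = 1. Solving gives C1 = -2, C2 = -5/2.

w = -2*cos(2*x)*exp(-4*x) - 5*exp(-4*x)*sin(2*x)/2 + exp(-2*x)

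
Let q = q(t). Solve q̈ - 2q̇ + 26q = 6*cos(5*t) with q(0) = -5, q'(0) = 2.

Characteristic equation r² - 2r + 26 = 0 has discriminant (-2)² - 4·(26) = -100 < 0, so r = 1 ± 5i.
Hence q_h = C1*cos(5*t)*exp(t) + C2*exp(t)*sin(5*t).
Try q_p = A*cos(5*t) + B*sin(5*t). Substituting and equating the coefficients of cos(5t) and sin(5t) gives A = 6/101, B = -60/101, so q_p = -60*sin(5*t)/101 + 6*cos(5*t)/101.
General solution: q = -60*sin(5*t)/101 + 6*cos(5*t)/101 + C1*cos(5*t)*exp(t) + C2*exp(t)*sin(5*t).
Apply the initial conditions: q(0) = 6/101 + C1 = -5 and q'(0) = -300/101 + C1 + 5*C2 = 2. Solving gives C1 = -511/101, C2 = 1013/505.

q = -60*sin(5*t)/101 + 6*cos(5*t)/101 - 511*cos(5*t)*exp(t)/101 + 1013*exp(t)*sin(5*t)/505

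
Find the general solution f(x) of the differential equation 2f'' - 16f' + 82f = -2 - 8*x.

f = -73/1681 - 4*x/41 + C1*cos(5*x)*exp(4*x) + C2*exp(4*x)*sin(5*x)

Divide through by 2: f'' - 8f' + 41f = -1 - 4*x.
Characteristic equation r² - 8r + 41 = 0 has discriminant (-8)² - 4·(41) = -100 < 0, so r = 4 ± 5i.
Hence f_h = C1*cos(5*x)*exp(4*x) + C2*exp(4*x)*sin(5*x).
For the particular solution try f_p = A0 + A1*x. Substituting and matching coefficients of each power of x gives A0 = -73/1681, A1 = -4/41, so f_p = -73/1681 - 4*x/41.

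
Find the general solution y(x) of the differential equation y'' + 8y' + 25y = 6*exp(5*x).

y = exp(5*x)/15 + C1*cos(3*x)*exp(-4*x) + C2*exp(-4*x)*sin(3*x)

Characteristic equation r² + 8r + 25 = 0 has discriminant (8)² - 4·(25) = -36 < 0, so r = -4 ± 3i.
Hence y_h = C1*cos(3*x)*exp(-4*x) + C2*exp(-4*x)*sin(3*x).
Try y_p = A*exp(5*x). Substituting into the equation and dividing by exp(5*x) gives A = 1/15, so y_p = exp(5*x)/15.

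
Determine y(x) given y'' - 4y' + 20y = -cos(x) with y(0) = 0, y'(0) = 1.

Characteristic equation r² - 4r + 20 = 0 has discriminant (-4)² - 4·(20) = -64 < 0, so r = 2 ± 4i.
Hence y_h = C1*cos(4*x)*exp(2*x) + C2*exp(2*x)*sin(4*x).
Try y_p = A*cos(x) + B*sin(x). Substituting and equating the coefficients of cos(x) and sin(x) gives A = -19/377, B = 4/377, so y_p = -19*cos(x)/377 + 4*sin(x)/377.
General solution: y = -19*cos(x)/377 + 4*sin(x)/377 + C1*cos(4*x)*exp(2*x) + C2*exp(2*x)*sin(4*x).
Apply the initial conditions: y(0) = -19/377 + C1 = 0 and y'(0) = 4/377 + 2*C1 + 4*C2 = 1. Solving gives C1 = 19/377, C2 = 335/1508.

y = -19*cos(x)/377 + 4*sin(x)/377 + 19*cos(4*x)*exp(2*x)/377 + 335*exp(2*x)*sin(4*x)/1508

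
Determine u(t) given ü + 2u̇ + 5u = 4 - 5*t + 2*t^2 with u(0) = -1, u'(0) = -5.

Characteristic equation r² + 2r + 5 = 0 has discriminant (2)² - 4·(5) = -16 < 0, so r = -1 ± 2i.
Hence u_h = C1*cos(2*t)*exp(-t) + C2*exp(-t)*sin(2*t).
For the particular solution try u_p = A0 + A1*t + A2*t^2. Substituting and matching coefficients of each power of t gives A0 = 146/125, A1 = -33/25, A2 = 2/5, so u_p = 146/125 - 33*t/25 + 2*t^2/5.
General solution: u = 146/125 - 33*t/25 + 2*t^2/5 + C1*cos(2*t)*exp(-t) + C2*exp(-t)*sin(2*t).
Apply the initial conditions: u(0) = 146/125 + C1 = -1 and u'(0) = -33/25 - C1 + 2*C2 = -5. Solving gives C1 = -271/125, C2 = -731/250.

u = 146/125 - 33*t/25 + 2*t**2/5 - 731*exp(-t)*sin(2*t)/250 - 271*cos(2*t)*exp(-t)/125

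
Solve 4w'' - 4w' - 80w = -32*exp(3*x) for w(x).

w = 4*exp(3*x)/7 + C1*exp(5*x) + C2*exp(-4*x)

Divide through by 4: w'' - w' - 20w = -8*exp(3*x).
Characteristic equation r² - r - 20 = 0 factors as (r - 5)(r + 4) = 0, so r = 5, -4.
Hence w_h = C1*exp(5*x) + C2*exp(-4*x).
Try w_p = A*exp(3*x). Substituting into the equation and dividing by exp(3*x) gives A = 4/7, so w_p = 4*exp(3*x)/7.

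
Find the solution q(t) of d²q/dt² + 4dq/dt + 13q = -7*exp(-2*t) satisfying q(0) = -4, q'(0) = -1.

Characteristic equation r² + 4r + 13 = 0 has discriminant (4)² - 4·(13) = -36 < 0, so r = -2 ± 3i.
Hence q_h = C1*cos(3*t)*exp(-2*t) + C2*exp(-2*t)*sin(3*t).
Try q_p = A*exp(-2*t). Substituting into the equation and dividing by exp(-2*t) gives A = -7/9, so q_p = -7*exp(-2*t)/9.
General solution: q = -7*exp(-2*t)/9 + C1*cos(3*t)*exp(-2*t) + C2*exp(-2*t)*sin(3*t).
Apply the initial conditions: q(0) = -7/9 + C1 = -4 and q'(0) = 14/9 - 2*C1 + 3*C2 = -1. Solving gives C1 = -29/9, C2 = -3.

q = -7*exp(-2*t)/9 - 3*exp(-2*t)*sin(3*t) - 29*cos(3*t)*exp(-2*t)/9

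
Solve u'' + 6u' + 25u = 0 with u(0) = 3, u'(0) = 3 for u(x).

Characteristic equation r² + 6r + 25 = 0 has discriminant (6)² - 4·(25) = -64 < 0, so r = -3 ± 4i.
Hence u_h = C1*cos(4*x)*exp(-3*x) + C2*exp(-3*x)*sin(4*x).
Apply the initial conditions: u(0) = C1 = 3 and u'(0) = -3*C1 + 4*C2 = 3. Solving gives C1 = 3, C2 = 3.

u = 3*cos(4*x)*exp(-3*x) + 3*exp(-3*x)*sin(4*x)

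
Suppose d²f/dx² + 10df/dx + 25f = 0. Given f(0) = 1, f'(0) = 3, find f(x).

Characteristic equation r² + 10r + 25 = 0 has discriminant (10)² - 4·(25) = 0, so r = -5 is a repeated root.
Hence f_h = (C1 + C2*x)*exp(-5*x).
Apply the initial conditions: f(0) = C1 = 1 and f'(0) = C2 - 5*C1 = 3. Solving gives C1 = 1, C2 = 8.

f = 8*x*exp(-5*x) + exp(-5*x)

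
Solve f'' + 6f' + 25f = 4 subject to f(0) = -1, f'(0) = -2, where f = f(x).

Characteristic equation r² + 6r + 25 = 0 has discriminant (6)² - 4·(25) = -64 < 0, so r = -3 ± 4i.
Hence f_h = C1*cos(4*x)*exp(-3*x) + C2*exp(-3*x)*sin(4*x).
For the particular solution try f_p = A0. Substituting and matching coefficients of each power of x gives A0 = 4/25, so f_p = 4/25.
General solution: f = 4/25 + C1*cos(4*x)*exp(-3*x) + C2*exp(-3*x)*sin(4*x).
Apply the initial conditions: f(0) = 4/25 + C1 = -1 and f'(0) = -3*C1 + 4*C2 = -2. Solving gives C1 = -29/25, C2 = -137/100.

f = 4/25 - 137*exp(-3*x)*sin(4*x)/100 - 29*cos(4*x)*exp(-3*x)/25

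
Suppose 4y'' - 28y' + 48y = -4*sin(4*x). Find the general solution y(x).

Divide through by 4: y'' - 7y' + 12y = -sin(4*x).
Characteristic equation r² - 7r + 12 = 0 factors as (r - 3)(r - 4) = 0, so r = 3, 4.
Hence y_h = C1*exp(3*x) + C2*exp(4*x).
Try y_p = A*cos(4*x) + B*sin(4*x). Substituting and equating the coefficients of cos(4x) and sin(4x) gives A = -7/200, B = 1/200, so y_p = -7*cos(4*x)/200 + sin(4*x)/200.

y = -7*cos(4*x)/200 + sin(4*x)/200 + C1*exp(3*x) + C2*exp(4*x)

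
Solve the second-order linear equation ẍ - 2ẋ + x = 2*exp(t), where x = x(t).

x = C1*exp(t) + t**2*exp(t) + C2*t*exp(t)

Characteristic equation r² - 2r + 1 = 0 has discriminant (-2)² - 4·(1) = 0, so r = 1 is a repeated root.
Hence x_h = (C1 + C2*t)*exp(t).
Since exp(t) solves the homogeneous equation (r = 1 is a root of multiplicity 2), multiply the trial by t^2. Try x_p = A*t^2*exp(t). Substituting into the equation and dividing by exp(t) gives A = 1, so x_p = t^2*exp(t).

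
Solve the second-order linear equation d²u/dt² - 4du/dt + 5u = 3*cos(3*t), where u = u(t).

Characteristic equation r² - 4r + 5 = 0 has discriminant (-4)² - 4·(5) = -4 < 0, so r = 2 ± i.
Hence u_h = C1*cos(t)*exp(2*t) + C2*exp(2*t)*sin(t).
Try u_p = A*cos(3*t) + B*sin(3*t). Substituting and equating the coefficients of cos(3t) and sin(3t) gives A = -3/40, B = -9/40, so u_p = -9*sin(3*t)/40 - 3*cos(3*t)/40.

u = -9*sin(3*t)/40 - 3*cos(3*t)/40 + C1*cos(t)*exp(2*t) + C2*exp(2*t)*sin(t)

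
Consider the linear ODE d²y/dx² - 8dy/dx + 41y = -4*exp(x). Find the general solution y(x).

Characteristic equation r² - 8r + 41 = 0 has discriminant (-8)² - 4·(41) = -100 < 0, so r = 4 ± 5i.
Hence y_h = C1*cos(5*x)*exp(4*x) + C2*exp(4*x)*sin(5*x).
Try y_p = A*exp(x). Substituting into the equation and dividing by exp(x) gives A = -2/17, so y_p = -2*exp(x)/17.

y = -2*exp(x)/17 + C1*cos(5*x)*exp(4*x) + C2*exp(4*x)*sin(5*x)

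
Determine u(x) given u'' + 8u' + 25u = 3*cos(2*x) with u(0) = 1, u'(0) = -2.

Characteristic equation r² + 8r + 25 = 0 has discriminant (8)² - 4·(25) = -36 < 0, so r = -4 ± 3i.
Hence u_h = C1*cos(3*x)*exp(-4*x) + C2*exp(-4*x)*sin(3*x).
Try u_p = A*cos(2*x) + B*sin(2*x). Substituting and equating the coefficients of cos(2x) and sin(2x) gives A = 63/697, B = 48/697, so u_p = 48*sin(2*x)/697 + 63*cos(2*x)/697.
General solution: u = 48*sin(2*x)/697 + 63*cos(2*x)/697 + C1*cos(3*x)*exp(-4*x) + C2*exp(-4*x)*sin(3*x).
Apply the initial conditions: u(0) = 63/697 + C1 = 1 and u'(0) = 96/697 - 4*C1 + 3*C2 = -2. Solving gives C1 = 634/697, C2 = 1046/2091.

u = 48*sin(2*x)/697 + 63*cos(2*x)/697 + 634*cos(3*x)*exp(-4*x)/697 + 1046*exp(-4*x)*sin(3*x)/2091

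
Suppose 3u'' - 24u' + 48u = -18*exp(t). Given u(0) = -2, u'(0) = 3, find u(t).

u = -4*exp(4*t)/3 - 2*exp(t)/3 + 9*t*exp(4*t)

Divide through by 3: u'' - 8u' + 16u = -6*exp(t).
Characteristic equation r² - 8r + 16 = 0 has discriminant (-8)² - 4·(16) = 0, so r = 4 is a repeated root.
Hence u_h = (C1 + C2*t)*exp(4*t).
Try u_p = A*exp(t). Substituting into the equation and dividing by exp(t) gives A = -2/3, so u_p = -2*exp(t)/3.
General solution: u = -2*exp(t)/3 + C1*exp(4*t) + C2*t*exp(4*t).
Apply the initial conditions: u(0) = -2/3 + C1 = -2 and u'(0) = -2/3 + C2 + 4*C1 = 3. Solving gives C1 = -4/3, C2 = 9.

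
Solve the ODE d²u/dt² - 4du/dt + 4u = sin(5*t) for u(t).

u = -21*sin(5*t)/841 + 20*cos(5*t)/841 + C1*exp(2*t) + C2*t*exp(2*t)

Characteristic equation r² - 4r + 4 = 0 has discriminant (-4)² - 4·(4) = 0, so r = 2 is a repeated root.
Hence u_h = (C1 + C2*t)*exp(2*t).
Try u_p = A*cos(5*t) + B*sin(5*t). Substituting and equating the coefficients of cos(5t) and sin(5t) gives A = 20/841, B = -21/841, so u_p = -21*sin(5*t)/841 + 20*cos(5*t)/841.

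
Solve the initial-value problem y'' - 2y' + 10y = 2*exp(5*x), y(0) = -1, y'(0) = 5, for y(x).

y = 2*exp(5*x)/25 - 27*cos(3*x)*exp(x)/25 + 142*exp(x)*sin(3*x)/75

Characteristic equation r² - 2r + 10 = 0 has discriminant (-2)² - 4·(10) = -36 < 0, so r = 1 ± 3i.
Hence y_h = C1*cos(3*x)*exp(x) + C2*exp(x)*sin(3*x).
Try y_p = A*exp(5*x). Substituting into the equation and dividing by exp(5*x) gives A = 2/25, so y_p = 2*exp(5*x)/25.
General solution: y = 2*exp(5*x)/25 + C1*cos(3*x)*exp(x) + C2*exp(x)*sin(3*x).
Apply the initial conditions: y(0) = 2/25 + C1 = -1 and y'(0) = 2/5 + C1 + 3*C2 = 5. Solving gives C1 = -27/25, C2 = 142/75.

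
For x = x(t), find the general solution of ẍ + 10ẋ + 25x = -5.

Characteristic equation r² + 10r + 25 = 0 has discriminant (10)² - 4·(25) = 0, so r = -5 is a repeated root.
Hence x_h = (C1 + C2*t)*exp(-5*t).
For the particular solution try x_p = A0. Substituting and matching coefficients of each power of t gives A0 = -1/5, so x_p = -1/5.

x = -1/5 + C1*exp(-5*t) + C2*t*exp(-5*t)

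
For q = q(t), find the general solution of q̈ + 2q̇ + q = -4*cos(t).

q = -2*sin(t) + C1*exp(-t) + C2*t*exp(-t)

Characteristic equation r² + 2r + 1 = 0 has discriminant (2)² - 4·(1) = 0, so r = -1 is a repeated root.
Hence q_h = (C1 + C2*t)*exp(-t).
Try q_p = A*cos(t) + B*sin(t). Substituting and equating the coefficients of cos(t) and sin(t) gives A = 0, B = -2, so q_p = -2*sin(t).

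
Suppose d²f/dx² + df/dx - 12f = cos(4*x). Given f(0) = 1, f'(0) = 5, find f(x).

Characteristic equation r² + r - 12 = 0 factors as (r + 4)(r - 3) = 0, so r = -4, 3.
Hence f_h = C1*exp(-4*x) + C2*exp(3*x).
Try f_p = A*cos(4*x) + B*sin(4*x). Substituting and equating the coefficients of cos(4x) and sin(4x) gives A = -7/200, B = 1/200, so f_p = -7*cos(4*x)/200 + sin(4*x)/200.
General solution: f = -7*cos(4*x)/200 + sin(4*x)/200 + C1*exp(-4*x) + C2*exp(3*x).
Apply the initial conditions: f(0) = -7/200 + C1 + C2 = 1 and f'(0) = 1/50 - 4*C1 + 3*C2 = 5. Solving gives C1 = -15/56, C2 = 228/175.

f = -15*exp(-4*x)/56 - 7*cos(4*x)/200 + sin(4*x)/200 + 228*exp(3*x)/175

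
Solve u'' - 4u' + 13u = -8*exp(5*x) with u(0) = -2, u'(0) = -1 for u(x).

u = -4*exp(5*x)/9 - 14*cos(3*x)*exp(2*x)/9 + 13*exp(2*x)*sin(3*x)/9

Characteristic equation r² - 4r + 13 = 0 has discriminant (-4)² - 4·(13) = -36 < 0, so r = 2 ± 3i.
Hence u_h = C1*cos(3*x)*exp(2*x) + C2*exp(2*x)*sin(3*x).
Try u_p = A*exp(5*x). Substituting into the equation and dividing by exp(5*x) gives A = -4/9, so u_p = -4*exp(5*x)/9.
General solution: u = -4*exp(5*x)/9 + C1*cos(3*x)*exp(2*x) + C2*exp(2*x)*sin(3*x).
Apply the initial conditions: u(0) = -4/9 + C1 = -2 and u'(0) = -20/9 + 2*C1 + 3*C2 = -1. Solving gives C1 = -14/9, C2 = 13/9.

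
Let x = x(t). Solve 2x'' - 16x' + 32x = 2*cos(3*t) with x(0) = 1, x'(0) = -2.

x = -24*sin(3*t)/625 + 7*cos(3*t)/625 + 618*exp(4*t)/625 - 146*t*exp(4*t)/25

Divide through by 2: x'' - 8x' + 16x = cos(3*t).
Characteristic equation r² - 8r + 16 = 0 has discriminant (-8)² - 4·(16) = 0, so r = 4 is a repeated root.
Hence x_h = (C1 + C2*t)*exp(4*t).
Try x_p = A*cos(3*t) + B*sin(3*t). Substituting and equating the coefficients of cos(3t) and sin(3t) gives A = 7/625, B = -24/625, so x_p = -24*sin(3*t)/625 + 7*cos(3*t)/625.
General solution: x = -24*sin(3*t)/625 + 7*cos(3*t)/625 + C1*exp(4*t) + C2*t*exp(4*t).
Apply the initial conditions: x(0) = 7/625 + C1 = 1 and x'(0) = -72/625 + C2 + 4*C1 = -2. Solving gives C1 = 618/625, C2 = -146/25.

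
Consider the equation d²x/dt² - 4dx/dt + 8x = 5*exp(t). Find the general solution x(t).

Characteristic equation r² - 4r + 8 = 0 has discriminant (-4)² - 4·(8) = -16 < 0, so r = 2 ± 2i.
Hence x_h = C1*cos(2*t)*exp(2*t) + C2*exp(2*t)*sin(2*t).
Try x_p = A*exp(t). Substituting into the equation and dividing by exp(t) gives A = 1, so x_p = exp(t).

x = C1*cos(2*t)*exp(2*t) + C2*exp(2*t)*sin(2*t) + exp(t)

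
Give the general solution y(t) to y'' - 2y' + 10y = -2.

Characteristic equation r² - 2r + 10 = 0 has discriminant (-2)² - 4·(10) = -36 < 0, so r = 1 ± 3i.
Hence y_h = C1*cos(3*t)*exp(t) + C2*exp(t)*sin(3*t).
For the particular solution try y_p = A0. Substituting and matching coefficients of each power of t gives A0 = -1/5, so y_p = -1/5.

y = -1/5 + C1*cos(3*t)*exp(t) + C2*exp(t)*sin(3*t)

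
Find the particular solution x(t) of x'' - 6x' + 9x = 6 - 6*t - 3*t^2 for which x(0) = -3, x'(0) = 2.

Characteristic equation r² - 6r + 9 = 0 has discriminant (-6)² - 4·(9) = 0, so r = 3 is a repeated root.
Hence x_h = (C1 + C2*t)*exp(3*t).
For the particular solution try x_p = A0 + A1*t + A2*t^2. Substituting and matching coefficients of each power of t gives A0 = 0, A1 = -10/9, A2 = -1/3, so x_p = -10*t/9 - t^2/3.
General solution: x = -10*t/9 - t^2/3 + C1*exp(3*t) + C2*t*exp(3*t).
Apply the initial conditions: x(0) = C1 = -3 and x'(0) = -10/9 + C2 + 3*C1 = 2. Solving gives C1 = -3, C2 = 109/9.

x = -3*exp(3*t) - 10*t/9 - t**2/3 + 109*t*exp(3*t)/9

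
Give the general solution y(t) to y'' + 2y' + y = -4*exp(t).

y = -exp(t) + C1*exp(-t) + C2*t*exp(-t)

Characteristic equation r² + 2r + 1 = 0 has discriminant (2)² - 4·(1) = 0, so r = -1 is a repeated root.
Hence y_h = (C1 + C2*t)*exp(-t).
Try y_p = A*exp(t). Substituting into the equation and dividing by exp(t) gives A = -1, so y_p = -exp(t).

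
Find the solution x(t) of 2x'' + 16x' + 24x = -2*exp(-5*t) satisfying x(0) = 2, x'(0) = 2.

Divide through by 2: x'' + 8x' + 12x = -exp(-5*t).
Characteristic equation r² + 8r + 12 = 0 factors as (r + 6)(r + 2) = 0, so r = -6, -2.
Hence x_h = C1*exp(-6*t) + C2*exp(-2*t).
Try x_p = A*exp(-5*t). Substituting into the equation and dividing by exp(-5*t) gives A = 1/3, so x_p = exp(-5*t)/3.
General solution: x = exp(-5*t)/3 + C1*exp(-6*t) + C2*exp(-2*t).
Apply the initial conditions: x(0) = 1/3 + C1 + C2 = 2 and x'(0) = -5/3 - 6*C1 - 2*C2 = 2. Solving gives C1 = -7/4, C2 = 41/12.

x = -7*exp(-6*t)/4 + exp(-5*t)/3 + 41*exp(-2*t)/12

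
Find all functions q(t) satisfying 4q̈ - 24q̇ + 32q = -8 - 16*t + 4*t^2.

q = -33/64 - 5*t/16 + t**2/8 + C1*exp(4*t) + C2*exp(2*t)

Divide through by 4: q'' - 6q' + 8q = -2 + t^2 - 4*t.
Characteristic equation r² - 6r + 8 = 0 factors as (r - 4)(r - 2) = 0, so r = 4, 2.
Hence q_h = C1*exp(4*t) + C2*exp(2*t).
For the particular solution try q_p = A0 + A1*t + A2*t^2. Substituting and matching coefficients of each power of t gives A0 = -33/64, A1 = -5/16, A2 = 1/8, so q_p = -33/64 - 5*t/16 + t^2/8.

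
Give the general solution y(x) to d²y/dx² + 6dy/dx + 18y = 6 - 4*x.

y = 11/27 - 2*x/9 + C1*cos(3*x)*exp(-3*x) + C2*exp(-3*x)*sin(3*x)

Characteristic equation r² + 6r + 18 = 0 has discriminant (6)² - 4·(18) = -36 < 0, so r = -3 ± 3i.
Hence y_h = C1*cos(3*x)*exp(-3*x) + C2*exp(-3*x)*sin(3*x).
For the particular solution try y_p = A0 + A1*x. Substituting and matching coefficients of each power of x gives A0 = 11/27, A1 = -2/9, so y_p = 11/27 - 2*x/9.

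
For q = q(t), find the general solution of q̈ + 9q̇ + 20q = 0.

q = C1*exp(-5*t) + C2*exp(-4*t)

Characteristic equation r² + 9r + 20 = 0 factors as (r + 5)(r + 4) = 0, so r = -5, -4.
Hence q_h = C1*exp(-5*t) + C2*exp(-4*t).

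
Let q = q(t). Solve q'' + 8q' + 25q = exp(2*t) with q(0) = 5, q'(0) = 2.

q = exp(2*t)/45 + 224*cos(3*t)*exp(-4*t)/45 + 328*exp(-4*t)*sin(3*t)/45

Characteristic equation r² + 8r + 25 = 0 has discriminant (8)² - 4·(25) = -36 < 0, so r = -4 ± 3i.
Hence q_h = C1*cos(3*t)*exp(-4*t) + C2*exp(-4*t)*sin(3*t).
Try q_p = A*exp(2*t). Substituting into the equation and dividing by exp(2*t) gives A = 1/45, so q_p = exp(2*t)/45.
General solution: q = exp(2*t)/45 + C1*cos(3*t)*exp(-4*t) + C2*exp(-4*t)*sin(3*t).
Apply the initial conditions: q(0) = 1/45 + C1 = 5 and q'(0) = 2/45 - 4*C1 + 3*C2 = 2. Solving gives C1 = 224/45, C2 = 328/45.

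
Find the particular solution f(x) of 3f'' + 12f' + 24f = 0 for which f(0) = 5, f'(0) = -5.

Divide through by 3: f'' + 4f' + 8f = 0.
Characteristic equation r² + 4r + 8 = 0 has discriminant (4)² - 4·(8) = -16 < 0, so r = -2 ± 2i.
Hence f_h = C1*cos(2*x)*exp(-2*x) + C2*exp(-2*x)*sin(2*x).
Apply the initial conditions: f(0) = C1 = 5 and f'(0) = -2*C1 + 2*C2 = -5. Solving gives C1 = 5, C2 = 5/2.

f = 5*cos(2*x)*exp(-2*x) + 5*exp(-2*x)*sin(2*x)/2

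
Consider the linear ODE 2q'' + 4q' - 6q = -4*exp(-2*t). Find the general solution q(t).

Divide through by 2: q'' + 2q' - 3q = -2*exp(-2*t).
Characteristic equation r² + 2r - 3 = 0 factors as (r - 1)(r + 3) = 0, so r = 1, -3.
Hence q_h = C1*exp(t) + C2*exp(-3*t).
Try q_p = A*exp(-2*t). Substituting into the equation and dividing by exp(-2*t) gives A = 2/3, so q_p = 2*exp(-2*t)/3.

q = 2*exp(-2*t)/3 + C1*exp(t) + C2*exp(-3*t)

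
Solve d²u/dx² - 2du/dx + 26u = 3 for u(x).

Characteristic equation r² - 2r + 26 = 0 has discriminant (-2)² - 4·(26) = -100 < 0, so r = 1 ± 5i.
Hence u_h = C1*cos(5*x)*exp(x) + C2*exp(x)*sin(5*x).
For the particular solution try u_p = A0. Substituting and matching coefficients of each power of x gives A0 = 3/26, so u_p = 3/26.

u = 3/26 + C1*cos(5*x)*exp(x) + C2*exp(x)*sin(5*x)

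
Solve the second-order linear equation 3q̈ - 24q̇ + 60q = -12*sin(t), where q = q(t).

q = -76*sin(t)/425 - 32*cos(t)/425 + C1*cos(2*t)*exp(4*t) + C2*exp(4*t)*sin(2*t)

Divide through by 3: q'' - 8q' + 20q = -4*sin(t).
Characteristic equation r² - 8r + 20 = 0 has discriminant (-8)² - 4·(20) = -16 < 0, so r = 4 ± 2i.
Hence q_h = C1*cos(2*t)*exp(4*t) + C2*exp(4*t)*sin(2*t).
Try q_p = A*cos(t) + B*sin(t). Substituting and equating the coefficients of cos(t) and sin(t) gives A = -32/425, B = -76/425, so q_p = -76*sin(t)/425 - 32*cos(t)/425.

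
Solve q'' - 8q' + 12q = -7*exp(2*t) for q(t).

q = C1*exp(2*t) + C2*exp(6*t) + 7*t*exp(2*t)/4

Characteristic equation r² - 8r + 12 = 0 factors as (r - 2)(r - 6) = 0, so r = 2, 6.
Hence q_h = C1*exp(2*t) + C2*exp(6*t).
Since exp(2*t) solves the homogeneous equation (r = 2 is a root of multiplicity 1), multiply the trial by t. Try q_p = A*t*exp(2*t). Substituting into the equation and dividing by exp(2*t) gives A = 7/4, so q_p = 7*t*exp(2*t)/4.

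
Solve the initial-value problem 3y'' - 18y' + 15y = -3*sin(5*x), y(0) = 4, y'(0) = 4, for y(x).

y = -3*cos(5*x)/130 - exp(5*x)/40 + sin(5*x)/65 + 421*exp(x)/104

Divide through by 3: y'' - 6y' + 5y = -sin(5*x).
Characteristic equation r² - 6r + 5 = 0 factors as (r - 5)(r - 1) = 0, so r = 5, 1.
Hence y_h = C1*exp(5*x) + C2*exp(x).
Try y_p = A*cos(5*x) + B*sin(5*x). Substituting and equating the coefficients of cos(5x) and sin(5x) gives A = -3/130, B = 1/65, so y_p = -3*cos(5*x)/130 + sin(5*x)/65.
General solution: y = -3*cos(5*x)/130 + sin(5*x)/65 + C1*exp(5*x) + C2*exp(x).
Apply the initial conditions: y(0) = -3/130 + C1 + C2 = 4 and y'(0) = 1/13 + C2 + 5*C1 = 4. Solving gives C1 = -1/40, C2 = 421/104.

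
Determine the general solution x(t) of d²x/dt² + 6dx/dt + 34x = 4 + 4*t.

x = 28/289 + 2*t/17 + C1*cos(5*t)*exp(-3*t) + C2*exp(-3*t)*sin(5*t)

Characteristic equation r² + 6r + 34 = 0 has discriminant (6)² - 4·(34) = -100 < 0, so r = -3 ± 5i.
Hence x_h = C1*cos(5*t)*exp(-3*t) + C2*exp(-3*t)*sin(5*t).
For the particular solution try x_p = A0 + A1*t. Substituting and matching coefficients of each power of t gives A0 = 28/289, A1 = 2/17, so x_p = 28/289 + 2*t/17.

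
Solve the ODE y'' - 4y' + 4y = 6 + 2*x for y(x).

Characteristic equation r² - 4r + 4 = 0 has discriminant (-4)² - 4·(4) = 0, so r = 2 is a repeated root.
Hence y_h = (C1 + C2*x)*exp(2*x).
For the particular solution try y_p = A0 + A1*x. Substituting and matching coefficients of each power of x gives A0 = 2, A1 = 1/2, so y_p = 2 + x/2.

y = 2 + x/2 + C1*exp(2*x) + C2*x*exp(2*x)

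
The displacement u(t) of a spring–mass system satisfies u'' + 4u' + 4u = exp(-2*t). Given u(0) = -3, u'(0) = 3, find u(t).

u = -3*exp(-2*t) + t**2*exp(-2*t)/2 - 3*t*exp(-2*t)

Characteristic equation r² + 4r + 4 = 0 has discriminant (4)² - 4·(4) = 0, so r = -2 is a repeated root.
Hence u_h = (C1 + C2*t)*exp(-2*t).
Since exp(-2*t) solves the homogeneous equation (r = -2 is a root of multiplicity 2), multiply the trial by t^2. Try u_p = A*t^2*exp(-2*t). Substituting into the equation and dividing by exp(-2*t) gives A = 1/2, so u_p = t^2*exp(-2*t)/2.
General solution: u = C1*exp(-2*t) + t^2*exp(-2*t)/2 + C2*t*exp(-2*t).
Apply the initial conditions: u(0) = C1 = -3 and u'(0) = C2 - 2*C1 = 3. Solving gives C1 = -3, C2 = -3.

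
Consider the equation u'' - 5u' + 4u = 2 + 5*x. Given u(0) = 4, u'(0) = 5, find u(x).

Characteristic equation r² - 5r + 4 = 0 factors as (r - 1)(r - 4) = 0, so r = 1, 4.
Hence u_h = C1*exp(x) + C2*exp(4*x).
For the particular solution try u_p = A0 + A1*x. Substituting and matching coefficients of each power of x gives A0 = 33/16, A1 = 5/4, so u_p = 33/16 + 5*x/4.
General solution: u = 33/16 + 5*x/4 + C1*exp(x) + C2*exp(4*x).
Apply the initial conditions: u(0) = 33/16 + C1 + C2 = 4 and u'(0) = 5/4 + C1 + 4*C2 = 5. Solving gives C1 = 4/3, C2 = 29/48.

u = 33/16 + 4*exp(x)/3 + 5*x/4 + 29*exp(4*x)/48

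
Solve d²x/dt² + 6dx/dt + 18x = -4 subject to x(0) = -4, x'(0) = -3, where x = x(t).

Characteristic equation r² + 6r + 18 = 0 has discriminant (6)² - 4·(18) = -36 < 0, so r = -3 ± 3i.
Hence x_h = C1*cos(3*t)*exp(-3*t) + C2*exp(-3*t)*sin(3*t).
For the particular solution try x_p = A0. Substituting and matching coefficients of each power of t gives A0 = -2/9, so x_p = -2/9.
General solution: x = -2/9 + C1*cos(3*t)*exp(-3*t) + C2*exp(-3*t)*sin(3*t).
Apply the initial conditions: x(0) = -2/9 + C1 = -4 and x'(0) = -3*C1 + 3*C2 = -3. Solving gives C1 = -34/9, C2 = -43/9.

x = -2/9 - 43*exp(-3*t)*sin(3*t)/9 - 34*cos(3*t)*exp(-3*t)/9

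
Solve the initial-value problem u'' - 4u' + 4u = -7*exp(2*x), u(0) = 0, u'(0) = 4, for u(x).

u = 4*x*exp(2*x) - 7*x**2*exp(2*x)/2

Characteristic equation r² - 4r + 4 = 0 has discriminant (-4)² - 4·(4) = 0, so r = 2 is a repeated root.
Hence u_h = (C1 + C2*x)*exp(2*x).
Since exp(2*x) solves the homogeneous equation (r = 2 is a root of multiplicity 2), multiply the trial by x^2. Try u_p = A*x^2*exp(2*x). Substituting into the equation and dividing by exp(2*x) gives A = -7/2, so u_p = -7*x^2*exp(2*x)/2.
General solution: u = C1*exp(2*x) - 7*x^2*exp(2*x)/2 + C2*x*exp(2*x).
Apply the initial conditions: u(0) = C1 = 0 and u'(0) = C2 + 2*C1 = 4. Solving gives C1 = 0, C2 = 4.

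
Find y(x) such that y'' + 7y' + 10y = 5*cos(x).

Characteristic equation r² + 7r + 10 = 0 factors as (r + 5)(r + 2) = 0, so r = -5, -2.
Hence y_h = C1*exp(-5*x) + C2*exp(-2*x).
Try y_p = A*cos(x) + B*sin(x). Substituting and equating the coefficients of cos(x) and sin(x) gives A = 9/26, B = 7/26, so y_p = 7*sin(x)/26 + 9*cos(x)/26.

y = 7*sin(x)/26 + 9*cos(x)/26 + C1*exp(-5*x) + C2*exp(-2*x)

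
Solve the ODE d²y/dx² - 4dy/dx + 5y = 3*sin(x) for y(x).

Characteristic equation r² - 4r + 5 = 0 has discriminant (-4)² - 4·(5) = -4 < 0, so r = 2 ± i.
Hence y_h = C1*cos(x)*exp(2*x) + C2*exp(2*x)*sin(x).
Try y_p = A*cos(x) + B*sin(x). Substituting and equating the coefficients of cos(x) and sin(x) gives A = 3/8, B = 3/8, so y_p = 3*cos(x)/8 + 3*sin(x)/8.

y = 3*cos(x)/8 + 3*sin(x)/8 + C1*cos(x)*exp(2*x) + C2*exp(2*x)*sin(x)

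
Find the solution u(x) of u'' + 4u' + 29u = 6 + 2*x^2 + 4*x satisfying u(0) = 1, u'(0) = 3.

Characteristic equation r² + 4r + 29 = 0 has discriminant (4)² - 4·(29) = -100 < 0, so r = -2 ± 5i.
Hence u_h = C1*cos(5*x)*exp(-2*x) + C2*exp(-2*x)*sin(5*x).
For the particular solution try u_p = A0 + A1*x + A2*x^2. Substituting and matching coefficients of each power of x gives A0 = 4530/24389, A1 = 100/841, A2 = 2/29, so u_p = 4530/24389 + 2*x^2/29 + 100*x/841.
General solution: u = 4530/24389 + 2*x^2/29 + 100*x/841 + C1*cos(5*x)*exp(-2*x) + C2*exp(-2*x)*sin(5*x).
Apply the initial conditions: u(0) = 4530/24389 + C1 = 1 and u'(0) = 100/841 - 2*C1 + 5*C2 = 3. Solving gives C1 = 19859/24389, C2 = 21997/24389.

u = 4530/24389 + 2*x**2/29 + 100*x/841 + 19859*cos(5*x)*exp(-2*x)/24389 + 21997*exp(-2*x)*sin(5*x)/24389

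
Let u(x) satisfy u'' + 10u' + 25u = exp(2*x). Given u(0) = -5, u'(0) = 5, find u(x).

u = -246*exp(-5*x)/49 + exp(2*x)/49 - 141*x*exp(-5*x)/7

Characteristic equation r² + 10r + 25 = 0 has discriminant (10)² - 4·(25) = 0, so r = -5 is a repeated root.
Hence u_h = (C1 + C2*x)*exp(-5*x).
Try u_p = A*exp(2*x). Substituting into the equation and dividing by exp(2*x) gives A = 1/49, so u_p = exp(2*x)/49.
General solution: u = exp(2*x)/49 + C1*exp(-5*x) + C2*x*exp(-5*x).
Apply the initial conditions: u(0) = 1/49 + C1 = -5 and u'(0) = 2/49 + C2 - 5*C1 = 5. Solving gives C1 = -246/49, C2 = -141/7.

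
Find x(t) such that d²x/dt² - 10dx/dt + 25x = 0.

x = C1*exp(5*t) + C2*t*exp(5*t)

Characteristic equation r² - 10r + 25 = 0 has discriminant (-10)² - 4·(25) = 0, so r = 5 is a repeated root.
Hence x_h = (C1 + C2*t)*exp(5*t).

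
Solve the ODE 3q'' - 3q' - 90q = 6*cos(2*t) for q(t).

q = -17*cos(2*t)/290 - sin(2*t)/290 + C1*exp(-5*t) + C2*exp(6*t)

Divide through by 3: q'' - q' - 30q = 2*cos(2*t).
Characteristic equation r² - r - 30 = 0 factors as (r + 5)(r - 6) = 0, so r = -5, 6.
Hence q_h = C1*exp(-5*t) + C2*exp(6*t).
Try q_p = A*cos(2*t) + B*sin(2*t). Substituting and equating the coefficients of cos(2t) and sin(2t) gives A = -17/290, B = -1/290, so q_p = -17*cos(2*t)/290 - sin(2*t)/290.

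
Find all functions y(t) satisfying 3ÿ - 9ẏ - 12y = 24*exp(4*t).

Divide through by 3: y'' - 3y' - 4y = 8*exp(4*t).
Characteristic equation r² - 3r - 4 = 0 factors as (r + 1)(r - 4) = 0, so r = -1, 4.
Hence y_h = C1*exp(-t) + C2*exp(4*t).
Since exp(4*t) solves the homogeneous equation (r = 4 is a root of multiplicity 1), multiply the trial by t. Try y_p = A*t*exp(4*t). Substituting into the equation and dividing by exp(4*t) gives A = 8/5, so y_p = 8*t*exp(4*t)/5.

y = C1*exp(-t) + C2*exp(4*t) + 8*t*exp(4*t)/5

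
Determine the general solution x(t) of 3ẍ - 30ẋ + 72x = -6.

Divide through by 3: x'' - 10x' + 24x = -2.
Characteristic equation r² - 10r + 24 = 0 factors as (r - 4)(r - 6) = 0, so r = 4, 6.
Hence x_h = C1*exp(4*t) + C2*exp(6*t).
For the particular solution try x_p = A0. Substituting and matching coefficients of each power of t gives A0 = -1/12, so x_p = -1/12.

x = -1/12 + C1*exp(4*t) + C2*exp(6*t)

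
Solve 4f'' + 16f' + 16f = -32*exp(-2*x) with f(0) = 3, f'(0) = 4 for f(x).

f = 3*exp(-2*x) - 4*x**2*exp(-2*x) + 10*x*exp(-2*x)

Divide through by 4: f'' + 4f' + 4f = -8*exp(-2*x).
Characteristic equation r² + 4r + 4 = 0 has discriminant (4)² - 4·(4) = 0, so r = -2 is a repeated root.
Hence f_h = (C1 + C2*x)*exp(-2*x).
Since exp(-2*x) solves the homogeneous equation (r = -2 is a root of multiplicity 2), multiply the trial by x^2. Try f_p = A*x^2*exp(-2*x). Substituting into the equation and dividing by exp(-2*x) gives A = -4, so f_p = -4*x^2*exp(-2*x).
General solution: f = C1*exp(-2*x) - 4*x^2*exp(-2*x) + C2*x*exp(-2*x).
Apply the initial conditions: f(0) = C1 = 3 and f'(0) = C2 - 2*C1 = 4. Solving gives C1 = 3, C2 = 10.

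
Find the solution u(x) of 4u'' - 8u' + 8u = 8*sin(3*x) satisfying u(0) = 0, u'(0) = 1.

u = -14*sin(3*x)/85 + 12*cos(3*x)/85 - 12*cos(x)*exp(x)/85 + 139*exp(x)*sin(x)/85

Divide through by 4: u'' - 2u' + 2u = 2*sin(3*x).
Characteristic equation r² - 2r + 2 = 0 has discriminant (-2)² - 4·(2) = -4 < 0, so r = 1 ± i.
Hence u_h = C1*cos(x)*exp(x) + C2*exp(x)*sin(x).
Try u_p = A*cos(3*x) + B*sin(3*x). Substituting and equating the coefficients of cos(3x) and sin(3x) gives A = 12/85, B = -14/85, so u_p = -14*sin(3*x)/85 + 12*cos(3*x)/85.
General solution: u = -14*sin(3*x)/85 + 12*cos(3*x)/85 + C1*cos(x)*exp(x) + C2*exp(x)*sin(x).
Apply the initial conditions: u(0) = 12/85 + C1 = 0 and u'(0) = -42/85 + C1 + C2 = 1. Solving gives C1 = -12/85, C2 = 139/85.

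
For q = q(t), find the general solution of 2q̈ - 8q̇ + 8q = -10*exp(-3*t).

Divide through by 2: q'' - 4q' + 4q = -5*exp(-3*t).
Characteristic equation r² - 4r + 4 = 0 has discriminant (-4)² - 4·(4) = 0, so r = 2 is a repeated root.
Hence q_h = (C1 + C2*t)*exp(2*t).
Try q_p = A*exp(-3*t). Substituting into the equation and dividing by exp(-3*t) gives A = -1/5, so q_p = -exp(-3*t)/5.

q = -exp(-3*t)/5 + C1*exp(2*t) + C2*t*exp(2*t)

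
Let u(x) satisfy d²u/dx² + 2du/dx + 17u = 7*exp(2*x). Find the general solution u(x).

u = 7*exp(2*x)/25 + C1*cos(4*x)*exp(-x) + C2*exp(-x)*sin(4*x)

Characteristic equation r² + 2r + 17 = 0 has discriminant (2)² - 4·(17) = -64 < 0, so r = -1 ± 4i.
Hence u_h = C1*cos(4*x)*exp(-x) + C2*exp(-x)*sin(4*x).
Try u_p = A*exp(2*x). Substituting into the equation and dividing by exp(2*x) gives A = 7/25, so u_p = 7*exp(2*x)/25.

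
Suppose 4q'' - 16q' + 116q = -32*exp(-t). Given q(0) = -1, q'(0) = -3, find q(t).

Divide through by 4: q'' - 4q' + 29q = -8*exp(-t).
Characteristic equation r² - 4r + 29 = 0 has discriminant (-4)² - 4·(29) = -100 < 0, so r = 2 ± 5i.
Hence q_h = C1*cos(5*t)*exp(2*t) + C2*exp(2*t)*sin(5*t).
Try q_p = A*exp(-t). Substituting into the equation and dividing by exp(-t) gives A = -4/17, so q_p = -4*exp(-t)/17.
General solution: q = -4*exp(-t)/17 + C1*cos(5*t)*exp(2*t) + C2*exp(2*t)*sin(5*t).
Apply the initial conditions: q(0) = -4/17 + C1 = -1 and q'(0) = 4/17 + 2*C1 + 5*C2 = -3. Solving gives C1 = -13/17, C2 = -29/85.

q = -4*exp(-t)/17 - 29*exp(2*t)*sin(5*t)/85 - 13*cos(5*t)*exp(2*t)/17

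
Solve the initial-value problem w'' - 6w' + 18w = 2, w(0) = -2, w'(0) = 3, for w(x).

Characteristic equation r² - 6r + 18 = 0 has discriminant (-6)² - 4·(18) = -36 < 0, so r = 3 ± 3i.
Hence w_h = C1*cos(3*x)*exp(3*x) + C2*exp(3*x)*sin(3*x).
For the particular solution try w_p = A0. Substituting and matching coefficients of each power of x gives A0 = 1/9, so w_p = 1/9.
General solution: w = 1/9 + C1*cos(3*x)*exp(3*x) + C2*exp(3*x)*sin(3*x).
Apply the initial conditions: w(0) = 1/9 + C1 = -2 and w'(0) = 3*C1 + 3*C2 = 3. Solving gives C1 = -19/9, C2 = 28/9.

w = 1/9 - 19*cos(3*x)*exp(3*x)/9 + 28*exp(3*x)*sin(3*x)/9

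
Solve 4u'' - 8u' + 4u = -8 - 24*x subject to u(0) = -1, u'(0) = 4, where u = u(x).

u = -14 - 6*x + 13*exp(x) - 3*x*exp(x)

Divide through by 4: u'' - 2u' + u = -2 - 6*x.
Characteristic equation r² - 2r + 1 = 0 has discriminant (-2)² - 4·(1) = 0, so r = 1 is a repeated root.
Hence u_h = (C1 + C2*x)*exp(x).
For the particular solution try u_p = A0 + A1*x. Substituting and matching coefficients of each power of x gives A0 = -14, A1 = -6, so u_p = -14 - 6*x.
General solution: u = -14 - 6*x + C1*exp(x) + C2*x*exp(x).
Apply the initial conditions: u(0) = -14 + C1 = -1 and u'(0) = -6 + C1 + C2 = 4. Solving gives C1 = 13, C2 = -3.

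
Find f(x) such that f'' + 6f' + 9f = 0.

f = C1*exp(-3*x) + C2*x*exp(-3*x)

Characteristic equation r² + 6r + 9 = 0 has discriminant (6)² - 4·(9) = 0, so r = -3 is a repeated root.
Hence f_h = (C1 + C2*x)*exp(-3*x).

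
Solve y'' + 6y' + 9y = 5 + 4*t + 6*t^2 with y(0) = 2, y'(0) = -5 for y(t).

Characteristic equation r² + 6r + 9 = 0 has discriminant (6)² - 4·(9) = 0, so r = -3 is a repeated root.
Hence y_h = (C1 + C2*t)*exp(-3*t).
For the particular solution try y_p = A0 + A1*t + A2*t^2. Substituting and matching coefficients of each power of t gives A0 = 19/27, A1 = -4/9, A2 = 2/3, so y_p = 19/27 - 4*t/9 + 2*t^2/3.
General solution: y = 19/27 - 4*t/9 + 2*t^2/3 + C1*exp(-3*t) + C2*t*exp(-3*t).
Apply the initial conditions: y(0) = 19/27 + C1 = 2 and y'(0) = -4/9 + C2 - 3*C1 = -5. Solving gives C1 = 35/27, C2 = -2/3.

y = 19/27 - 4*t/9 + 2*t**2/3 + 35*exp(-3*t)/27 - 2*t*exp(-3*t)/3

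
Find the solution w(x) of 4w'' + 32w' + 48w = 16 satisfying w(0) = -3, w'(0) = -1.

Divide through by 4: w'' + 8w' + 12w = 4.
Characteristic equation r² + 8r + 12 = 0 factors as (r + 2)(r + 6) = 0, so r = -2, -6.
Hence w_h = C1*exp(-2*x) + C2*exp(-6*x).
For the particular solution try w_p = A0. Substituting and matching coefficients of each power of x gives A0 = 1/3, so w_p = 1/3.
General solution: w = 1/3 + C1*exp(-2*x) + C2*exp(-6*x).
Apply the initial conditions: w(0) = 1/3 + C1 + C2 = -3 and w'(0) = -6*C2 - 2*C1 = -1. Solving gives C1 = -21/4, C2 = 23/12.

w = 1/3 - 21*exp(-2*x)/4 + 23*exp(-6*x)/12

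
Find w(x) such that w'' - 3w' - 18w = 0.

w = C1*exp(-3*x) + C2*exp(6*x)

Characteristic equation r² - 3r - 18 = 0 factors as (r + 3)(r - 6) = 0, so r = -3, 6.
Hence w_h = C1*exp(-3*x) + C2*exp(6*x).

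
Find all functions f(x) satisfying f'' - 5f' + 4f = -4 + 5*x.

f = 9/16 + 5*x/4 + C1*exp(4*x) + C2*exp(x)

Characteristic equation r² - 5r + 4 = 0 factors as (r - 4)(r - 1) = 0, so r = 4, 1.
Hence f_h = C1*exp(4*x) + C2*exp(x).
For the particular solution try f_p = A0 + A1*x. Substituting and matching coefficients of each power of x gives A0 = 9/16, A1 = 5/4, so f_p = 9/16 + 5*x/4.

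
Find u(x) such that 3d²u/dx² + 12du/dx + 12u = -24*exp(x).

u = -8*exp(x)/9 + C1*exp(-2*x) + C2*x*exp(-2*x)

Divide through by 3: u'' + 4u' + 4u = -8*exp(x).
Characteristic equation r² + 4r + 4 = 0 has discriminant (4)² - 4·(4) = 0, so r = -2 is a repeated root.
Hence u_h = (C1 + C2*x)*exp(-2*x).
Try u_p = A*exp(x). Substituting into the equation and dividing by exp(x) gives A = -8/9, so u_p = -8*exp(x)/9.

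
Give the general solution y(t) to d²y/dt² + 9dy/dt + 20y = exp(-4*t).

y = C1*exp(-5*t) + C2*exp(-4*t) + t*exp(-4*t)

Characteristic equation r² + 9r + 20 = 0 factors as (r + 5)(r + 4) = 0, so r = -5, -4.
Hence y_h = C1*exp(-5*t) + C2*exp(-4*t).
Since exp(-4*t) solves the homogeneous equation (r = -4 is a root of multiplicity 1), multiply the trial by t. Try y_p = A*t*exp(-4*t). Substituting into the equation and dividing by exp(-4*t) gives A = 1, so y_p = t*exp(-4*t).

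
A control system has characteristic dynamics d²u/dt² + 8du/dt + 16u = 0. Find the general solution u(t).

u = C1*exp(-4*t) + C2*t*exp(-4*t)

Characteristic equation r² + 8r + 16 = 0 has discriminant (8)² - 4·(16) = 0, so r = -4 is a repeated root.
Hence u_h = (C1 + C2*t)*exp(-4*t).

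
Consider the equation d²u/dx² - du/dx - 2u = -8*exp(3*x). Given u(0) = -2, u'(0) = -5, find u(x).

Characteristic equation r² - r - 2 = 0 factors as (r + 1)(r - 2) = 0, so r = -1, 2.
Hence u_h = C1*exp(-x) + C2*exp(2*x).
Try u_p = A*exp(3*x). Substituting into the equation and dividing by exp(3*x) gives A = -2, so u_p = -2*exp(3*x).
General solution: u = -2*exp(3*x) + C1*exp(-x) + C2*exp(2*x).
Apply the initial conditions: u(0) = -2 + C1 + C2 = -2 and u'(0) = -6 - C1 + 2*C2 = -5. Solving gives C1 = -1/3, C2 = 1/3.

u = -2*exp(3*x) - exp(-x)/3 + exp(2*x)/3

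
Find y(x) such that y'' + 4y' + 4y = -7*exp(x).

Characteristic equation r² + 4r + 4 = 0 has discriminant (4)² - 4·(4) = 0, so r = -2 is a repeated root.
Hence y_h = (C1 + C2*x)*exp(-2*x).
Try y_p = A*exp(x). Substituting into the equation and dividing by exp(x) gives A = -7/9, so y_p = -7*exp(x)/9.

y = -7*exp(x)/9 + C1*exp(-2*x) + C2*x*exp(-2*x)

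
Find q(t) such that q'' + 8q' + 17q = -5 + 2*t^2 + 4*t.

Characteristic equation r² + 8r + 17 = 0 has discriminant (8)² - 4·(17) = -4 < 0, so r = -4 ± i.
Hence q_h = C1*cos(t)*exp(-4*t) + C2*exp(-4*t)*sin(t).
For the particular solution try q_p = A0 + A1*t + A2*t^2. Substituting and matching coefficients of each power of t gives A0 = -1801/4913, A1 = 36/289, A2 = 2/17, so q_p = -1801/4913 + 2*t^2/17 + 36*t/289.

q = -1801/4913 + 2*t**2/17 + 36*t/289 + C1*cos(t)*exp(-4*t) + C2*exp(-4*t)*sin(t)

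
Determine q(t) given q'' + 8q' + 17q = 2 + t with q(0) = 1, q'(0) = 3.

Characteristic equation r² + 8r + 17 = 0 has discriminant (8)² - 4·(17) = -4 < 0, so r = -4 ± i.
Hence q_h = C1*cos(t)*exp(-4*t) + C2*exp(-4*t)*sin(t).
For the particular solution try q_p = A0 + A1*t. Substituting and matching coefficients of each power of t gives A0 = 26/289, A1 = 1/17, so q_p = 26/289 + t/17.
General solution: q = 26/289 + t/17 + C1*cos(t)*exp(-4*t) + C2*exp(-4*t)*sin(t).
Apply the initial conditions: q(0) = 26/289 + C1 = 1 and q'(0) = 1/17 + C2 - 4*C1 = 3. Solving gives C1 = 263/289, C2 = 1902/289.

q = 26/289 + t/17 + 263*cos(t)*exp(-4*t)/289 + 1902*exp(-4*t)*sin(t)/289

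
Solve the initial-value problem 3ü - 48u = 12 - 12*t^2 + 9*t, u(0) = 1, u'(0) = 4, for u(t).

u = -7/32 - 3*t/16 + t**2/4 + 11*exp(-4*t)/128 + 145*exp(4*t)/128

Divide through by 3: u'' - 16u = 4 - 4*t^2 + 3*t.
Characteristic equation r² - 16 = 0 factors as (r - 4)(r + 4) = 0, so r = 4, -4.
Hence u_h = C1*exp(4*t) + C2*exp(-4*t).
For the particular solution try u_p = A0 + A1*t + A2*t^2. Substituting and matching coefficients of each power of t gives A0 = -7/32, A1 = -3/16, A2 = 1/4, so u_p = -7/32 - 3*t/16 + t^2/4.
General solution: u = -7/32 - 3*t/16 + t^2/4 + C1*exp(4*t) + C2*exp(-4*t).
Apply the initial conditions: u(0) = -7/32 + C1 + C2 = 1 and u'(0) = -3/16 - 4*C2 + 4*C1 = 4. Solving gives C1 = 145/128, C2 = 11/128.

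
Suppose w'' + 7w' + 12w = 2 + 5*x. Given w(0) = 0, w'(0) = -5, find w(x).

Characteristic equation r² + 7r + 12 = 0 factors as (r + 3)(r + 4) = 0, so r = -3, -4.
Hence w_h = C1*exp(-3*x) + C2*exp(-4*x).
For the particular solution try w_p = A0 + A1*x. Substituting and matching coefficients of each power of x gives A0 = -11/144, A1 = 5/12, so w_p = -11/144 + 5*x/12.
General solution: w = -11/144 + 5*x/12 + C1*exp(-3*x) + C2*exp(-4*x).
Apply the initial conditions: w(0) = -11/144 + C1 + C2 = 0 and w'(0) = 5/12 - 4*C2 - 3*C1 = -5. Solving gives C1 = -46/9, C2 = 83/16.

w = -11/144 - 46*exp(-3*x)/9 + 5*x/12 + 83*exp(-4*x)/16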